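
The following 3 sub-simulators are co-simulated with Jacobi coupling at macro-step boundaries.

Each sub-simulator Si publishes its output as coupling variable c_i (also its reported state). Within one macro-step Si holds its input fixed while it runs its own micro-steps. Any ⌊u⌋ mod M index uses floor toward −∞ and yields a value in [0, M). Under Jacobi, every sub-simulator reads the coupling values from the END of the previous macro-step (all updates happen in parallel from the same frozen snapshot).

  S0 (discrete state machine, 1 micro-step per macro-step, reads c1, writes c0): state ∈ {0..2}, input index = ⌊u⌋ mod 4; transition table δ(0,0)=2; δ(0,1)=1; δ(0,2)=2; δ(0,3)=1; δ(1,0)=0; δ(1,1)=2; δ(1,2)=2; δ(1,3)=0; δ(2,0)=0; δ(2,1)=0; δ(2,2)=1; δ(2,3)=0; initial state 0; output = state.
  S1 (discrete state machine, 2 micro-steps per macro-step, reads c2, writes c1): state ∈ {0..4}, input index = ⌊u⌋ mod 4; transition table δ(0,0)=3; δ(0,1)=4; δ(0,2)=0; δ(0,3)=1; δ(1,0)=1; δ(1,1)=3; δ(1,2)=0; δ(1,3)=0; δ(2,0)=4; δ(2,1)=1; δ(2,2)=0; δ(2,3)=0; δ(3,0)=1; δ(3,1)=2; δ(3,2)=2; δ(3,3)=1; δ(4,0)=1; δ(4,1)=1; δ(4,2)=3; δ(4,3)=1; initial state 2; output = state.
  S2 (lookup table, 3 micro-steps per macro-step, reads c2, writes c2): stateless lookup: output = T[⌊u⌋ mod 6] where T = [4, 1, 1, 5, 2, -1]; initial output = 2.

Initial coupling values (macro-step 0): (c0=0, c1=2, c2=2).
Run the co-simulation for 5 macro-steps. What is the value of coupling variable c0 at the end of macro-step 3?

c0 at macro-step 3 = 1

macro 1: S0 reads c1=2 → after 1×micro: 2; S1 reads c2=2 → after 2×micro: 0; S2 reads c2=2 → after 3×micro: 1 ⇒ (c0=2, c1=0, c2=1)
macro 2: S0 reads c1=0 → after 1×micro: 0; S1 reads c2=1 → after 2×micro: 1; S2 reads c2=1 → after 3×micro: 1 ⇒ (c0=0, c1=1, c2=1)
macro 3: S0 reads c1=1 → after 1×micro: 1; S1 reads c2=1 → after 2×micro: 2; S2 reads c2=1 → after 3×micro: 1 ⇒ (c0=1, c1=2, c2=1)
macro 4: S0 reads c1=2 → after 1×micro: 2; S1 reads c2=1 → after 2×micro: 3; S2 reads c2=1 → after 3×micro: 1 ⇒ (c0=2, c1=3, c2=1)
macro 5: S0 reads c1=3 → after 1×micro: 0; S1 reads c2=1 → after 2×micro: 1; S2 reads c2=1 → after 3×micro: 1 ⇒ (c0=0, c1=1, c2=1)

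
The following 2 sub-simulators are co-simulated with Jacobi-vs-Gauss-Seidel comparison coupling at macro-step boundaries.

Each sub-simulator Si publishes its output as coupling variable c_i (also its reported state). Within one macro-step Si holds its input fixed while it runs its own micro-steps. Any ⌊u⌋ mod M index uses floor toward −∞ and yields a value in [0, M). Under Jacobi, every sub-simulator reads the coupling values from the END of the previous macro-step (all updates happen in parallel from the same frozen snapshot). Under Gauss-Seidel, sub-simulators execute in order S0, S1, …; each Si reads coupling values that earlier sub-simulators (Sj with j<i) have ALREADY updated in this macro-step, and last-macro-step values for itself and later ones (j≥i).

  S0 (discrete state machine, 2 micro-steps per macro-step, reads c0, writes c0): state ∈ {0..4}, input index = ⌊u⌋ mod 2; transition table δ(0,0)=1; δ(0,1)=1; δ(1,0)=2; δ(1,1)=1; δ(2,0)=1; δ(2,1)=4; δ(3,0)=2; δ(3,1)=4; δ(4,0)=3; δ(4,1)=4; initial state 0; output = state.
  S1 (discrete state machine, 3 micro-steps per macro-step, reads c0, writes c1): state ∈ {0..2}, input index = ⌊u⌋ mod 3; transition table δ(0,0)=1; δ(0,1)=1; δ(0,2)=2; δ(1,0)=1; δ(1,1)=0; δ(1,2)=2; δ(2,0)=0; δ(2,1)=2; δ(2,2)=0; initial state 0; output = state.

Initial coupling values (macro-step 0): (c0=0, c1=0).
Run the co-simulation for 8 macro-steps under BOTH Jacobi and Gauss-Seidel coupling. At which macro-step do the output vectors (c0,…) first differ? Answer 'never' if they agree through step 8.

[Jacobi] macro 1: S0 reads c0=0 → after 2×micro: 2; S1 reads c0=0 → after 3×micro: 1 ⇒ (c0=2, c1=1)
[Jacobi] macro 2: S0 reads c0=2 → after 2×micro: 2; S1 reads c0=2 → after 3×micro: 2 ⇒ (c0=2, c1=2)
[Jacobi] macro 3: S0 reads c0=2 → after 2×micro: 2; S1 reads c0=2 → after 3×micro: 0 ⇒ (c0=2, c1=0)
[Jacobi] macro 4: S0 reads c0=2 → after 2×micro: 2; S1 reads c0=2 → after 3×micro: 2 ⇒ (c0=2, c1=2)
[Jacobi] macro 5: S0 reads c0=2 → after 2×micro: 2; S1 reads c0=2 → after 3×micro: 0 ⇒ (c0=2, c1=0)
[Jacobi] macro 6: S0 reads c0=2 → after 2×micro: 2; S1 reads c0=2 → after 3×micro: 2 ⇒ (c0=2, c1=2)
[Jacobi] macro 7: S0 reads c0=2 → after 2×micro: 2; S1 reads c0=2 → after 3×micro: 0 ⇒ (c0=2, c1=0)
[Jacobi] macro 8: S0 reads c0=2 → after 2×micro: 2; S1 reads c0=2 → after 3×micro: 2 ⇒ (c0=2, c1=2)
[Gauss-Seidel] macro 1: S0 reads c0=0 → after 2×micro: 2; S1 reads c0=2 → after 3×micro: 2 ⇒ (c0=2, c1=2)
[Gauss-Seidel] macro 2: S0 reads c0=2 → after 2×micro: 2; S1 reads c0=2 → after 3×micro: 0 ⇒ (c0=2, c1=0)
[Gauss-Seidel] macro 3: S0 reads c0=2 → after 2×micro: 2; S1 reads c0=2 → after 3×micro: 2 ⇒ (c0=2, c1=2)
[Gauss-Seidel] macro 4: S0 reads c0=2 → after 2×micro: 2; S1 reads c0=2 → after 3×micro: 0 ⇒ (c0=2, c1=0)
[Gauss-Seidel] macro 5: S0 reads c0=2 → after 2×micro: 2; S1 reads c0=2 → after 3×micro: 2 ⇒ (c0=2, c1=2)
[Gauss-Seidel] macro 6: S0 reads c0=2 → after 2×micro: 2; S1 reads c0=2 → after 3×micro: 0 ⇒ (c0=2, c1=0)
[Gauss-Seidel] macro 7: S0 reads c0=2 → after 2×micro: 2; S1 reads c0=2 → after 3×micro: 2 ⇒ (c0=2, c1=2)
[Gauss-Seidel] macro 8: S0 reads c0=2 → after 2×micro: 2; S1 reads c0=2 → after 3×micro: 0 ⇒ (c0=2, c1=0)

first divergence at macro-step: 1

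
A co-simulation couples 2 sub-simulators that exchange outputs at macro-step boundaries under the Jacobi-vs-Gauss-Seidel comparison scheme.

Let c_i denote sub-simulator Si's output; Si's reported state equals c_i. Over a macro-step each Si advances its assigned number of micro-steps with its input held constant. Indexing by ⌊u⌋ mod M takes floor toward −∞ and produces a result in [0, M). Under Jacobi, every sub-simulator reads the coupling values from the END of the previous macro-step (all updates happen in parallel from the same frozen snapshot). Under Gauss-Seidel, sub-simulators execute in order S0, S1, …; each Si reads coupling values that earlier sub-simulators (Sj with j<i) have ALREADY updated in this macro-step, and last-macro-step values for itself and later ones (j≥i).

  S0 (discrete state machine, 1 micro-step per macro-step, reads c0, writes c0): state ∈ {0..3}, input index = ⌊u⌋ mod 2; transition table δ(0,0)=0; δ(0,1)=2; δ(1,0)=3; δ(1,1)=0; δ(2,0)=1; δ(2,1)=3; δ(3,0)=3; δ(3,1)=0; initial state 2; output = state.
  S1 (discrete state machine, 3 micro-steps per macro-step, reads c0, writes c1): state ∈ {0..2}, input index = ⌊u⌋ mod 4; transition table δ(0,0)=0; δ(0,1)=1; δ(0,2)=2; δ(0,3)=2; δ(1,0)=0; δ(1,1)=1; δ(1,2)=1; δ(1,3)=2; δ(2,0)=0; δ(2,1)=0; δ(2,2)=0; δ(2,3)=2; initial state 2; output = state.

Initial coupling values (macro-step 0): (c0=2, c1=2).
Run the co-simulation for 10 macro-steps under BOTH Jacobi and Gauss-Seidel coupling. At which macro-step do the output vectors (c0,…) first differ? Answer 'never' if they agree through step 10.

first divergence at macro-step: 1

[Jacobi] macro 1: S0 reads c0=2 → after 1×micro: 1; S1 reads c0=2 → after 3×micro: 0 ⇒ (c0=1, c1=0)
[Jacobi] macro 2: S0 reads c0=1 → after 1×micro: 0; S1 reads c0=1 → after 3×micro: 1 ⇒ (c0=0, c1=1)
[Jacobi] macro 3: S0 reads c0=0 → after 1×micro: 0; S1 reads c0=0 → after 3×micro: 0 ⇒ (c0=0, c1=0)
[Jacobi] macro 4: S0 reads c0=0 → after 1×micro: 0; S1 reads c0=0 → after 3×micro: 0 ⇒ (c0=0, c1=0)
[Jacobi] macro 5: S0 reads c0=0 → after 1×micro: 0; S1 reads c0=0 → after 3×micro: 0 ⇒ (c0=0, c1=0)
[Jacobi] macro 6: S0 reads c0=0 → after 1×micro: 0; S1 reads c0=0 → after 3×micro: 0 ⇒ (c0=0, c1=0)
[Jacobi] macro 7: S0 reads c0=0 → after 1×micro: 0; S1 reads c0=0 → after 3×micro: 0 ⇒ (c0=0, c1=0)
[Jacobi] macro 8: S0 reads c0=0 → after 1×micro: 0; S1 reads c0=0 → after 3×micro: 0 ⇒ (c0=0, c1=0)
[Jacobi] macro 9: S0 reads c0=0 → after 1×micro: 0; S1 reads c0=0 → after 3×micro: 0 ⇒ (c0=0, c1=0)
[Jacobi] macro 10: S0 reads c0=0 → after 1×micro: 0; S1 reads c0=0 → after 3×micro: 0 ⇒ (c0=0, c1=0)
[Gauss-Seidel] macro 1: S0 reads c0=2 → after 1×micro: 1; S1 reads c0=1 → after 3×micro: 1 ⇒ (c0=1, c1=1)
[Gauss-Seidel] macro 2: S0 reads c0=1 → after 1×micro: 0; S1 reads c0=0 → after 3×micro: 0 ⇒ (c0=0, c1=0)
[Gauss-Seidel] macro 3: S0 reads c0=0 → after 1×micro: 0; S1 reads c0=0 → after 3×micro: 0 ⇒ (c0=0, c1=0)
[Gauss-Seidel] macro 4: S0 reads c0=0 → after 1×micro: 0; S1 reads c0=0 → after 3×micro: 0 ⇒ (c0=0, c1=0)
[Gauss-Seidel] macro 5: S0 reads c0=0 → after 1×micro: 0; S1 reads c0=0 → after 3×micro: 0 ⇒ (c0=0, c1=0)
[Gauss-Seidel] macro 6: S0 reads c0=0 → after 1×micro: 0; S1 reads c0=0 → after 3×micro: 0 ⇒ (c0=0, c1=0)
[Gauss-Seidel] macro 7: S0 reads c0=0 → after 1×micro: 0; S1 reads c0=0 → after 3×micro: 0 ⇒ (c0=0, c1=0)
[Gauss-Seidel] macro 8: S0 reads c0=0 → after 1×micro: 0; S1 reads c0=0 → after 3×micro: 0 ⇒ (c0=0, c1=0)
[Gauss-Seidel] macro 9: S0 reads c0=0 → after 1×micro: 0; S1 reads c0=0 → after 3×micro: 0 ⇒ (c0=0, c1=0)
[Gauss-Seidel] macro 10: S0 reads c0=0 → after 1×micro: 0; S1 reads c0=0 → after 3×micro: 0 ⇒ (c0=0, c1=0)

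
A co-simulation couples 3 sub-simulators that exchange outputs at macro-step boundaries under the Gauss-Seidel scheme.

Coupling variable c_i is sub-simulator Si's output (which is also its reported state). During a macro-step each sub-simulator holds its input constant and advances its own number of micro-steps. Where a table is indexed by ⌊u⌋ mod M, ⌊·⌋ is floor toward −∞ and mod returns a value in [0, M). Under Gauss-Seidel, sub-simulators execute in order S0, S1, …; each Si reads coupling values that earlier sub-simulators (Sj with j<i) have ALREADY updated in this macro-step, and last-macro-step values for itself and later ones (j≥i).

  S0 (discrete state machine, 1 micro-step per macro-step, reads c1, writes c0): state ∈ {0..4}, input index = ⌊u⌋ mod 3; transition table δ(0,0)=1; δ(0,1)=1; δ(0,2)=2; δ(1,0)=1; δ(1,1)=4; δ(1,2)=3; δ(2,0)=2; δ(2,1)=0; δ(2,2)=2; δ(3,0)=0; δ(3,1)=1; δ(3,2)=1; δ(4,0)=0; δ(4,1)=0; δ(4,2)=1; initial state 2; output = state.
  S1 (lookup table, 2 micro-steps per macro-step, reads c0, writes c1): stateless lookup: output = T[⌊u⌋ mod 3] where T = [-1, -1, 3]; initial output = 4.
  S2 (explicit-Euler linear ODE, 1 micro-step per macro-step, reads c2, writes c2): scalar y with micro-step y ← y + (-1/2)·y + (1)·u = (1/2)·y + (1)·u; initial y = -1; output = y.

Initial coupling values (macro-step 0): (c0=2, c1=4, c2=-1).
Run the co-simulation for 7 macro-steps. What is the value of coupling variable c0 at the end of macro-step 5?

c0 at macro-step 5 = 2

macro 1: S0 reads c1=4 → after 1×micro: 0; S1 reads c0=0 → after 2×micro: -1; S2 reads c2=-1 → after 1×micro: -3/2 ⇒ (c0=0, c1=-1, c2=-3/2)
macro 2: S0 reads c1=-1 → after 1×micro: 2; S1 reads c0=2 → after 2×micro: 3; S2 reads c2=-3/2 → after 1×micro: -9/4 ⇒ (c0=2, c1=3, c2=-9/4)
macro 3: S0 reads c1=3 → after 1×micro: 2; S1 reads c0=2 → after 2×micro: 3; S2 reads c2=-9/4 → after 1×micro: -27/8 ⇒ (c0=2, c1=3, c2=-27/8)
macro 4: S0 reads c1=3 → after 1×micro: 2; S1 reads c0=2 → after 2×micro: 3; S2 reads c2=-27/8 → after 1×micro: -81/16 ⇒ (c0=2, c1=3, c2=-81/16)
macro 5: S0 reads c1=3 → after 1×micro: 2; S1 reads c0=2 → after 2×micro: 3; S2 reads c2=-81/16 → after 1×micro: -243/32 ⇒ (c0=2, c1=3, c2=-243/32)
macro 6: S0 reads c1=3 → after 1×micro: 2; S1 reads c0=2 → after 2×micro: 3; S2 reads c2=-243/32 → after 1×micro: -729/64 ⇒ (c0=2, c1=3, c2=-729/64)
macro 7: S0 reads c1=3 → after 1×micro: 2; S1 reads c0=2 → after 2×micro: 3; S2 reads c2=-729/64 → after 1×micro: -2187/128 ⇒ (c0=2, c1=3, c2=-2187/128)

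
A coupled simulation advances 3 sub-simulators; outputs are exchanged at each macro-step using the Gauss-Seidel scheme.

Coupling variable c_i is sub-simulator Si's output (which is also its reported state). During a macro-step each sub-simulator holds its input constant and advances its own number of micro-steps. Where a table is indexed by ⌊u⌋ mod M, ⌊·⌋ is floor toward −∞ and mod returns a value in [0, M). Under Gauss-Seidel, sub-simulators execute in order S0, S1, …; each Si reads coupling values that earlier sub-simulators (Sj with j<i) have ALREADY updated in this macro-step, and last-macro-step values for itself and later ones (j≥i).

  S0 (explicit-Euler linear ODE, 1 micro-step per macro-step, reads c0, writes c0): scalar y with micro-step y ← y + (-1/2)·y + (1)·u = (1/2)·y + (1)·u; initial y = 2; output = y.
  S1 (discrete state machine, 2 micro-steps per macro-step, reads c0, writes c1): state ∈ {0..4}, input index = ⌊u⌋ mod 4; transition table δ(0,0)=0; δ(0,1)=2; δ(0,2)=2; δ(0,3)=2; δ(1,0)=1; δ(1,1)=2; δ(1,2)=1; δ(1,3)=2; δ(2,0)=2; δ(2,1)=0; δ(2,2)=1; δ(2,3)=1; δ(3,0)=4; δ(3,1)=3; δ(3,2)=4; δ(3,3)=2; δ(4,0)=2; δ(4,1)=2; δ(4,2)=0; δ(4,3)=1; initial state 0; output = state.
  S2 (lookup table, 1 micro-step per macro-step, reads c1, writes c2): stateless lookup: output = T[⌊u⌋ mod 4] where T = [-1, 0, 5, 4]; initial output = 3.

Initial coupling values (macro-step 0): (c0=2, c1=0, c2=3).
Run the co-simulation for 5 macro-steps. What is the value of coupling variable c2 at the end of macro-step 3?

c2 at macro-step 3 = 0

macro 1: S0 reads c0=2 → after 1×micro: 3; S1 reads c0=3 → after 2×micro: 1; S2 reads c1=1 → after 1×micro: 0 ⇒ (c0=3, c1=1, c2=0)
macro 2: S0 reads c0=3 → after 1×micro: 9/2; S1 reads c0=9/2 → after 2×micro: 1; S2 reads c1=1 → after 1×micro: 0 ⇒ (c0=9/2, c1=1, c2=0)
macro 3: S0 reads c0=9/2 → after 1×micro: 27/4; S1 reads c0=27/4 → after 2×micro: 1; S2 reads c1=1 → after 1×micro: 0 ⇒ (c0=27/4, c1=1, c2=0)
macro 4: S0 reads c0=27/4 → after 1×micro: 81/8; S1 reads c0=81/8 → after 2×micro: 1; S2 reads c1=1 → after 1×micro: 0 ⇒ (c0=81/8, c1=1, c2=0)
macro 5: S0 reads c0=81/8 → after 1×micro: 243/16; S1 reads c0=243/16 → after 2×micro: 1; S2 reads c1=1 → after 1×micro: 0 ⇒ (c0=243/16, c1=1, c2=0)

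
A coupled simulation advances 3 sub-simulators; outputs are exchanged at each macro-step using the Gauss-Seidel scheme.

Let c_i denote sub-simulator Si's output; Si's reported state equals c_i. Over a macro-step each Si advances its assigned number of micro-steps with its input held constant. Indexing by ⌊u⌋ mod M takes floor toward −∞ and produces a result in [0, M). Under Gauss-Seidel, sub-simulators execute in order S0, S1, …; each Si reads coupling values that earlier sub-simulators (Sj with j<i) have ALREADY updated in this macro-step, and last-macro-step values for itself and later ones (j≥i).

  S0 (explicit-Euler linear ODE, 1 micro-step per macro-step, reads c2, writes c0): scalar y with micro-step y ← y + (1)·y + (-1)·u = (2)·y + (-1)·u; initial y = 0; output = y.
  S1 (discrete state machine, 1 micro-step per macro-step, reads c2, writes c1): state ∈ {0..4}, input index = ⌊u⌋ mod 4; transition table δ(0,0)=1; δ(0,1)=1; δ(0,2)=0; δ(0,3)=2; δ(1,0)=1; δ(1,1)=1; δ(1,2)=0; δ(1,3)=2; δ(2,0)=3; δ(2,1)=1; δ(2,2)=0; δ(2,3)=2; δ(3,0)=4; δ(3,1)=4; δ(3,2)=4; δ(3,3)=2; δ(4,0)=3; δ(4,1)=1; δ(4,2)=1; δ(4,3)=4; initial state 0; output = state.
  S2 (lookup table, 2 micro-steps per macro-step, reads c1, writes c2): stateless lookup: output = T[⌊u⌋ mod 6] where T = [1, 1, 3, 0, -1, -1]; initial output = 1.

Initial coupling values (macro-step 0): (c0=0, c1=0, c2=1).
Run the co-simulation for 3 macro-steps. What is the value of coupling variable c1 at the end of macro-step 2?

c1 at macro-step 2 = 1

macro 1: S0 reads c2=1 → after 1×micro: -1; S1 reads c2=1 → after 1×micro: 1; S2 reads c1=1 → after 2×micro: 1 ⇒ (c0=-1, c1=1, c2=1)
macro 2: S0 reads c2=1 → after 1×micro: -3; S1 reads c2=1 → after 1×micro: 1; S2 reads c1=1 → after 2×micro: 1 ⇒ (c0=-3, c1=1, c2=1)
macro 3: S0 reads c2=1 → after 1×micro: -7; S1 reads c2=1 → after 1×micro: 1; S2 reads c1=1 → after 2×micro: 1 ⇒ (c0=-7, c1=1, c2=1)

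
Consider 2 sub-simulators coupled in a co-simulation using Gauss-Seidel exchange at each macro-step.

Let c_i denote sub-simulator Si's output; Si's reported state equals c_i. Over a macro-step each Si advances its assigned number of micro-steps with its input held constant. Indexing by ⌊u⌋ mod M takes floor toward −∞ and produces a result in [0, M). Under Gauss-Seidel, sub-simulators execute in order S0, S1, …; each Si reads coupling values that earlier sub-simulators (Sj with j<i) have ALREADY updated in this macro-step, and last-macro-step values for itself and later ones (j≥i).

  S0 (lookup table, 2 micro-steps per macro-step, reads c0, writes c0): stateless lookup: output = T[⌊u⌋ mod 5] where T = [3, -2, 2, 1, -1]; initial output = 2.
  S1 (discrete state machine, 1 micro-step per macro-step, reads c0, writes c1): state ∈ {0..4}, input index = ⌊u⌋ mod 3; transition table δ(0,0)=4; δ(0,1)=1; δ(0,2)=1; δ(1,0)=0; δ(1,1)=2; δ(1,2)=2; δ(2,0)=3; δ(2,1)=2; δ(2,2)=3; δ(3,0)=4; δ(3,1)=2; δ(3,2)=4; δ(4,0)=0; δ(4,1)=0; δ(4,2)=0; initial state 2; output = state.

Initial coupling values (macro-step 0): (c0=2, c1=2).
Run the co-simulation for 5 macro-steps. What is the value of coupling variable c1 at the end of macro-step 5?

c1 at macro-step 5 = 2

macro 1: S0 reads c0=2 → after 2×micro: 2; S1 reads c0=2 → after 1×micro: 3 ⇒ (c0=2, c1=3)
macro 2: S0 reads c0=2 → after 2×micro: 2; S1 reads c0=2 → after 1×micro: 4 ⇒ (c0=2, c1=4)
macro 3: S0 reads c0=2 → after 2×micro: 2; S1 reads c0=2 → after 1×micro: 0 ⇒ (c0=2, c1=0)
macro 4: S0 reads c0=2 → after 2×micro: 2; S1 reads c0=2 → after 1×micro: 1 ⇒ (c0=2, c1=1)
macro 5: S0 reads c0=2 → after 2×micro: 2; S1 reads c0=2 → after 1×micro: 2 ⇒ (c0=2, c1=2)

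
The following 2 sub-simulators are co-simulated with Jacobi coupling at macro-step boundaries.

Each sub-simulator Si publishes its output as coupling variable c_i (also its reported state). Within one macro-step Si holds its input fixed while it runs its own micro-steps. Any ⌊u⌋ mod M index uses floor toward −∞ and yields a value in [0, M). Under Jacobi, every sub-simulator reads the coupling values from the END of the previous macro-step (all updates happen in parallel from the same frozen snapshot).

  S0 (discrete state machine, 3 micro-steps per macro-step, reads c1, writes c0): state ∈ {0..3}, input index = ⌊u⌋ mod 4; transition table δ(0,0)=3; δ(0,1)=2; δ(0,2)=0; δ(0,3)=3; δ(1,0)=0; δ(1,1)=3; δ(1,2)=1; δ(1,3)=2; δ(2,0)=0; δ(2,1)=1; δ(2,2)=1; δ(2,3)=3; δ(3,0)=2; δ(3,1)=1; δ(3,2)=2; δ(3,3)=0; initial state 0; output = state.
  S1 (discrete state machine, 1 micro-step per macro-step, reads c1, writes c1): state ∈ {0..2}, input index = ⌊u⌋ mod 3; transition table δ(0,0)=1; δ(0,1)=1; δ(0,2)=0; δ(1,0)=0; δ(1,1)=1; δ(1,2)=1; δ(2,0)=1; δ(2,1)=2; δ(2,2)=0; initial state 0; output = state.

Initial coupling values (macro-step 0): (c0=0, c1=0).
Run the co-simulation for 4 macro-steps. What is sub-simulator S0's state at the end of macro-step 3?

S0 state at macro-step 3 = 1

macro 1: S0 reads c1=0 → after 3×micro: 0; S1 reads c1=0 → after 1×micro: 1 ⇒ (c0=0, c1=1)
macro 2: S0 reads c1=1 → after 3×micro: 3; S1 reads c1=1 → after 1×micro: 1 ⇒ (c0=3, c1=1)
macro 3: S0 reads c1=1 → after 3×micro: 1; S1 reads c1=1 → after 1×micro: 1 ⇒ (c0=1, c1=1)
macro 4: S0 reads c1=1 → after 3×micro: 3; S1 reads c1=1 → after 1×micro: 1 ⇒ (c0=3, c1=1)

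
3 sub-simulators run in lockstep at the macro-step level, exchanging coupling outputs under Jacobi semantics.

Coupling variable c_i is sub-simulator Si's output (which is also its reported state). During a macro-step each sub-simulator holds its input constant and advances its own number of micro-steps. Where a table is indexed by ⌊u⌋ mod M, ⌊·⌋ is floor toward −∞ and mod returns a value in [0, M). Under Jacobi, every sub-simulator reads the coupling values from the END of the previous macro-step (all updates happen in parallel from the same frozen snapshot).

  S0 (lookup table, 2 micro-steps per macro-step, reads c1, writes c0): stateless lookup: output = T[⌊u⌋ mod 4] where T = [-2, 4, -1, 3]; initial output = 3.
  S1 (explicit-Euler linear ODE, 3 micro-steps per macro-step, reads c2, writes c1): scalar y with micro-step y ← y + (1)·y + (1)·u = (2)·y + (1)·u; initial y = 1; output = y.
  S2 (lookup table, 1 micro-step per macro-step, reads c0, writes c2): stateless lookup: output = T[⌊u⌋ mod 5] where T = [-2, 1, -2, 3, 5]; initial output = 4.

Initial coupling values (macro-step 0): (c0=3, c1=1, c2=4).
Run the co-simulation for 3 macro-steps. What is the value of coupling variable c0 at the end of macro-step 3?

c0 at macro-step 3 = 4

macro 1: S0 reads c1=1 → after 2×micro: 4; S1 reads c2=4 → after 3×micro: 36; S2 reads c0=3 → after 1×micro: 3 ⇒ (c0=4, c1=36, c2=3)
macro 2: S0 reads c1=36 → after 2×micro: -2; S1 reads c2=3 → after 3×micro: 309; S2 reads c0=4 → after 1×micro: 5 ⇒ (c0=-2, c1=309, c2=5)
macro 3: S0 reads c1=309 → after 2×micro: 4; S1 reads c2=5 → after 3×micro: 2507; S2 reads c0=-2 → after 1×micro: 3 ⇒ (c0=4, c1=2507, c2=3)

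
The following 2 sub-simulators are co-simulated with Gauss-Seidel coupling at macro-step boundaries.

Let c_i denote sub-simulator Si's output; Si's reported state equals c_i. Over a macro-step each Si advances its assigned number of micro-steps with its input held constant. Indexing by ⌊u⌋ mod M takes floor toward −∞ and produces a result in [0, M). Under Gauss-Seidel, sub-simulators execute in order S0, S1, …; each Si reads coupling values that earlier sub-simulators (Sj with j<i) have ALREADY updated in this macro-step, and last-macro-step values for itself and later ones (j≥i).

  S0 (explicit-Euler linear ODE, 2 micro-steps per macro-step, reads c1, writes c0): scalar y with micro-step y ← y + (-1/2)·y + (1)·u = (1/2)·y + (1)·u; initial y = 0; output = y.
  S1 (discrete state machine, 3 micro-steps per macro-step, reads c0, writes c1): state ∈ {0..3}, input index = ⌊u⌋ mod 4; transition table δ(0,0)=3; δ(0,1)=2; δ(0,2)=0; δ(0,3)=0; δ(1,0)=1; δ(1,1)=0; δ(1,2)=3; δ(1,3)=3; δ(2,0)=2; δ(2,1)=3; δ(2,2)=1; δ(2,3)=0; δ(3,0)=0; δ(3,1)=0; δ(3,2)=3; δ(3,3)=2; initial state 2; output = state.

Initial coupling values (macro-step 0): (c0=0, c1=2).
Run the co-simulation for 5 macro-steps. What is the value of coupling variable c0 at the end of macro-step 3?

c0 at macro-step 3 = 75/16

macro 1: S0 reads c1=2 → after 2×micro: 3; S1 reads c0=3 → after 3×micro: 0 ⇒ (c0=3, c1=0)
macro 2: S0 reads c1=0 → after 2×micro: 3/4; S1 reads c0=3/4 → after 3×micro: 3 ⇒ (c0=3/4, c1=3)
macro 3: S0 reads c1=3 → after 2×micro: 75/16; S1 reads c0=75/16 → after 3×micro: 0 ⇒ (c0=75/16, c1=0)
macro 4: S0 reads c1=0 → after 2×micro: 75/64; S1 reads c0=75/64 → after 3×micro: 0 ⇒ (c0=75/64, c1=0)
macro 5: S0 reads c1=0 → after 2×micro: 75/256; S1 reads c0=75/256 → after 3×micro: 3 ⇒ (c0=75/256, c1=3)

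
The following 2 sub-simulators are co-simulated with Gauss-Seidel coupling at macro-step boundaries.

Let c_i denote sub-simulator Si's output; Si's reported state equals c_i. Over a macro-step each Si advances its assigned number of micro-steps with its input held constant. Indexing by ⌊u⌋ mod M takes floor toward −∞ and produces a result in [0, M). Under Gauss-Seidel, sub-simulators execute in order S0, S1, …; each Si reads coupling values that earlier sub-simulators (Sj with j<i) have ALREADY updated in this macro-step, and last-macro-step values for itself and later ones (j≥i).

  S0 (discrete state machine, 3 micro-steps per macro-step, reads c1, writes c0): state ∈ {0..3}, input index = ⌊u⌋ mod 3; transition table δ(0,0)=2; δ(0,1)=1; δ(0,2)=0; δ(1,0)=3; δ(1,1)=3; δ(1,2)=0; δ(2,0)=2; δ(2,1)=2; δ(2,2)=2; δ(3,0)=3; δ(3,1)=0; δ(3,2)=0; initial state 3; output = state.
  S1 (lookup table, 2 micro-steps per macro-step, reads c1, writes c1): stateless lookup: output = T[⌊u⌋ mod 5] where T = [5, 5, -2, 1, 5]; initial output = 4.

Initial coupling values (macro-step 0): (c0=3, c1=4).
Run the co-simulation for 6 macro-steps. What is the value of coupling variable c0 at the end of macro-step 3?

c0 at macro-step 3 = 0

macro 1: S0 reads c1=4 → after 3×micro: 3; S1 reads c1=4 → after 2×micro: 5 ⇒ (c0=3, c1=5)
macro 2: S0 reads c1=5 → after 3×micro: 0; S1 reads c1=5 → after 2×micro: 5 ⇒ (c0=0, c1=5)
macro 3: S0 reads c1=5 → after 3×micro: 0; S1 reads c1=5 → after 2×micro: 5 ⇒ (c0=0, c1=5)
macro 4: S0 reads c1=5 → after 3×micro: 0; S1 reads c1=5 → after 2×micro: 5 ⇒ (c0=0, c1=5)
macro 5: S0 reads c1=5 → after 3×micro: 0; S1 reads c1=5 → after 2×micro: 5 ⇒ (c0=0, c1=5)
macro 6: S0 reads c1=5 → after 3×micro: 0; S1 reads c1=5 → after 2×micro: 5 ⇒ (c0=0, c1=5)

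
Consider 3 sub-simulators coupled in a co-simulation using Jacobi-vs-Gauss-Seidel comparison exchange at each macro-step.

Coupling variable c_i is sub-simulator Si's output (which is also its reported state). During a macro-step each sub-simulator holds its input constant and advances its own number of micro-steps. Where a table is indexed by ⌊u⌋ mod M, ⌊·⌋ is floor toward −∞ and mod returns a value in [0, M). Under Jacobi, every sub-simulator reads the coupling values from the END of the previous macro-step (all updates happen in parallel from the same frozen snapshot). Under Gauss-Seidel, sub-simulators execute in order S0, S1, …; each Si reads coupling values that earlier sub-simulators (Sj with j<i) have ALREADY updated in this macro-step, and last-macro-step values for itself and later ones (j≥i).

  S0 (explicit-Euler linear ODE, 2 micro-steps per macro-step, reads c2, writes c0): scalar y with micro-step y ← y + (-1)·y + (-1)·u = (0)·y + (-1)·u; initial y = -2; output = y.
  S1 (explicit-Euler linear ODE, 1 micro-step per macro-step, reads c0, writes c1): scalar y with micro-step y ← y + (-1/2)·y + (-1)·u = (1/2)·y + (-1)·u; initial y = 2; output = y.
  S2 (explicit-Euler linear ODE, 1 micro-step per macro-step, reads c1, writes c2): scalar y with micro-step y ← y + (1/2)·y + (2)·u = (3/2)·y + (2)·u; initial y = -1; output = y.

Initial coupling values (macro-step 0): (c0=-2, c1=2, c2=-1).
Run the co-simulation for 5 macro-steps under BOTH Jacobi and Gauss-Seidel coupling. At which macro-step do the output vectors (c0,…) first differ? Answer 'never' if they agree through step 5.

[Jacobi] macro 1: S0 reads c2=-1 → after 2×micro: 1; S1 reads c0=-2 → after 1×micro: 3; S2 reads c1=2 → after 1×micro: 5/2 ⇒ (c0=1, c1=3, c2=5/2)
[Jacobi] macro 2: S0 reads c2=5/2 → after 2×micro: -5/2; S1 reads c0=1 → after 1×micro: 1/2; S2 reads c1=3 → after 1×micro: 39/4 ⇒ (c0=-5/2, c1=1/2, c2=39/4)
[Jacobi] macro 3: S0 reads c2=39/4 → after 2×micro: -39/4; S1 reads c0=-5/2 → after 1×micro: 11/4; S2 reads c1=1/2 → after 1×micro: 125/8 ⇒ (c0=-39/4, c1=11/4, c2=125/8)
[Jacobi] macro 4: S0 reads c2=125/8 → after 2×micro: -125/8; S1 reads c0=-39/4 → after 1×micro: 89/8; S2 reads c1=11/4 → after 1×micro: 463/16 ⇒ (c0=-125/8, c1=89/8, c2=463/16)
[Jacobi] macro 5: S0 reads c2=463/16 → after 2×micro: -463/16; S1 reads c0=-125/8 → after 1×micro: 339/16; S2 reads c1=89/8 → after 1×micro: 2101/32 ⇒ (c0=-463/16, c1=339/16, c2=2101/32)
[Gauss-Seidel] macro 1: S0 reads c2=-1 → after 2×micro: 1; S1 reads c0=1 → after 1×micro: 0; S2 reads c1=0 → after 1×micro: -3/2 ⇒ (c0=1, c1=0, c2=-3/2)
[Gauss-Seidel] macro 2: S0 reads c2=-3/2 → after 2×micro: 3/2; S1 reads c0=3/2 → after 1×micro: -3/2; S2 reads c1=-3/2 → after 1×micro: -21/4 ⇒ (c0=3/2, c1=-3/2, c2=-21/4)
[Gauss-Seidel] macro 3: S0 reads c2=-21/4 → after 2×micro: 21/4; S1 reads c0=21/4 → after 1×micro: -6; S2 reads c1=-6 → after 1×micro: -159/8 ⇒ (c0=21/4, c1=-6, c2=-159/8)
[Gauss-Seidel] macro 4: S0 reads c2=-159/8 → after 2×micro: 159/8; S1 reads c0=159/8 → after 1×micro: -183/8; S2 reads c1=-183/8 → after 1×micro: -1209/16 ⇒ (c0=159/8, c1=-183/8, c2=-1209/16)
[Gauss-Seidel] macro 5: S0 reads c2=-1209/16 → after 2×micro: 1209/16; S1 reads c0=1209/16 → after 1×micro: -87; S2 reads c1=-87 → after 1×micro: -9195/32 ⇒ (c0=1209/16, c1=-87, c2=-9195/32)

first divergence at macro-step: 1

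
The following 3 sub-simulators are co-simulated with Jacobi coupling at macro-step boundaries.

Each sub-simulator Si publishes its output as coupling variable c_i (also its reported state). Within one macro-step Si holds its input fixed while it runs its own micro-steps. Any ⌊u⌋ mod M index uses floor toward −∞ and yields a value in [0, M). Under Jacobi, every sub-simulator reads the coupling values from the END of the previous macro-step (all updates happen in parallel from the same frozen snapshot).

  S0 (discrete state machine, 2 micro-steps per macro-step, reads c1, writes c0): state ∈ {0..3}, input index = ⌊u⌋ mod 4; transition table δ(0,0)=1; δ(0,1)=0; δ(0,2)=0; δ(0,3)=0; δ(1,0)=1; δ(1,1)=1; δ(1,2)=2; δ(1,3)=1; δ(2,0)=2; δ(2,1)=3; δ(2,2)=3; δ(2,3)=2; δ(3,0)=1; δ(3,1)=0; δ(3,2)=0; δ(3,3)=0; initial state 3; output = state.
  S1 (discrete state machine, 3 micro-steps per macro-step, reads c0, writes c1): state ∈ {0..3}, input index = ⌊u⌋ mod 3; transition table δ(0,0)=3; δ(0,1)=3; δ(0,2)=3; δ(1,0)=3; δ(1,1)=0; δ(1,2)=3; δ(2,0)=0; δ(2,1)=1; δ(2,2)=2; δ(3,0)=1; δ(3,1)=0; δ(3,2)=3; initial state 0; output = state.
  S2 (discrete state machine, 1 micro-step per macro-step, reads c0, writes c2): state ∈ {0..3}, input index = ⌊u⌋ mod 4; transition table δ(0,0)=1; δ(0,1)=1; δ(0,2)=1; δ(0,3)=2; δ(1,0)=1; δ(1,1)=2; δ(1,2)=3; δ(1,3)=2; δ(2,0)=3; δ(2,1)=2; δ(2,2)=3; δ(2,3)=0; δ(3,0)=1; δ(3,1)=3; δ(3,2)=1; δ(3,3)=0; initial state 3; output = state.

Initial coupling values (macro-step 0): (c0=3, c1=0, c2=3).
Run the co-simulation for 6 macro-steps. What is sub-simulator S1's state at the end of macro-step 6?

S1 state at macro-step 6 = 0

macro 1: S0 reads c1=0 → after 2×micro: 1; S1 reads c0=3 → after 3×micro: 3; S2 reads c0=3 → after 1×micro: 0 ⇒ (c0=1, c1=3, c2=0)
macro 2: S0 reads c1=3 → after 2×micro: 1; S1 reads c0=1 → after 3×micro: 0; S2 reads c0=1 → after 1×micro: 1 ⇒ (c0=1, c1=0, c2=1)
macro 3: S0 reads c1=0 → after 2×micro: 1; S1 reads c0=1 → after 3×micro: 3; S2 reads c0=1 → after 1×micro: 2 ⇒ (c0=1, c1=3, c2=2)
macro 4: S0 reads c1=3 → after 2×micro: 1; S1 reads c0=1 → after 3×micro: 0; S2 reads c0=1 → after 1×micro: 2 ⇒ (c0=1, c1=0, c2=2)
macro 5: S0 reads c1=0 → after 2×micro: 1; S1 reads c0=1 → after 3×micro: 3; S2 reads c0=1 → after 1×micro: 2 ⇒ (c0=1, c1=3, c2=2)
macro 6: S0 reads c1=3 → after 2×micro: 1; S1 reads c0=1 → after 3×micro: 0; S2 reads c0=1 → after 1×micro: 2 ⇒ (c0=1, c1=0, c2=2)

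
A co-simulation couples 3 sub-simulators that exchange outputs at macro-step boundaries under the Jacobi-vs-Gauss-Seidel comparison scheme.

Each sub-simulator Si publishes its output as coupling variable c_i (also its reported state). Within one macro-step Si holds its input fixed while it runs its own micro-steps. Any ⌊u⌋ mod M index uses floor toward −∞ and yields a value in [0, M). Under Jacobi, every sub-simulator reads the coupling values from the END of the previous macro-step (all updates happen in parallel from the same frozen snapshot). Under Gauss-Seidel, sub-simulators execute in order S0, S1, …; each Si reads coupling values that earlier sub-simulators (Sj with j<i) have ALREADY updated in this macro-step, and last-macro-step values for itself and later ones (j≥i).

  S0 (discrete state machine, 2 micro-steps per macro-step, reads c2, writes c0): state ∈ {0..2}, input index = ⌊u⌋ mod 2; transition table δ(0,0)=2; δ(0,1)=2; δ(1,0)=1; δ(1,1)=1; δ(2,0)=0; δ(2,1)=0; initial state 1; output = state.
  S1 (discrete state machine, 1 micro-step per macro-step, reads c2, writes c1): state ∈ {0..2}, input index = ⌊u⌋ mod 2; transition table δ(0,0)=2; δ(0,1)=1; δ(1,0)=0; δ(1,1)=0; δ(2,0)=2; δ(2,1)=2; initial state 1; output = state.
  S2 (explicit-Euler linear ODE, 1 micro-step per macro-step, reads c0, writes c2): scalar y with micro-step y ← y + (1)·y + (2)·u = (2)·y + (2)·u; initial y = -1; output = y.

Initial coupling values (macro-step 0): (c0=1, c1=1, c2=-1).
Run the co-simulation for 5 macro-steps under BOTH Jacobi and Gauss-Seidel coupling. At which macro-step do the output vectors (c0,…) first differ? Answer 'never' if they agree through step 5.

[Jacobi] macro 1: S0 reads c2=-1 → after 2×micro: 1; S1 reads c2=-1 → after 1×micro: 0; S2 reads c0=1 → after 1×micro: 0 ⇒ (c0=1, c1=0, c2=0)
[Jacobi] macro 2: S0 reads c2=0 → after 2×micro: 1; S1 reads c2=0 → after 1×micro: 2; S2 reads c0=1 → after 1×micro: 2 ⇒ (c0=1, c1=2, c2=2)
[Jacobi] macro 3: S0 reads c2=2 → after 2×micro: 1; S1 reads c2=2 → after 1×micro: 2; S2 reads c0=1 → after 1×micro: 6 ⇒ (c0=1, c1=2, c2=6)
[Jacobi] macro 4: S0 reads c2=6 → after 2×micro: 1; S1 reads c2=6 → after 1×micro: 2; S2 reads c0=1 → after 1×micro: 14 ⇒ (c0=1, c1=2, c2=14)
[Jacobi] macro 5: S0 reads c2=14 → after 2×micro: 1; S1 reads c2=14 → after 1×micro: 2; S2 reads c0=1 → after 1×micro: 30 ⇒ (c0=1, c1=2, c2=30)
[Gauss-Seidel] macro 1: S0 reads c2=-1 → after 2×micro: 1; S1 reads c2=-1 → after 1×micro: 0; S2 reads c0=1 → after 1×micro: 0 ⇒ (c0=1, c1=0, c2=0)
[Gauss-Seidel] macro 2: S0 reads c2=0 → after 2×micro: 1; S1 reads c2=0 → after 1×micro: 2; S2 reads c0=1 → after 1×micro: 2 ⇒ (c0=1, c1=2, c2=2)
[Gauss-Seidel] macro 3: S0 reads c2=2 → after 2×micro: 1; S1 reads c2=2 → after 1×micro: 2; S2 reads c0=1 → after 1×micro: 6 ⇒ (c0=1, c1=2, c2=6)
[Gauss-Seidel] macro 4: S0 reads c2=6 → after 2×micro: 1; S1 reads c2=6 → after 1×micro: 2; S2 reads c0=1 → after 1×micro: 14 ⇒ (c0=1, c1=2, c2=14)
[Gauss-Seidel] macro 5: S0 reads c2=14 → after 2×micro: 1; S1 reads c2=14 → after 1×micro: 2; S2 reads c0=1 → after 1×micro: 30 ⇒ (c0=1, c1=2, c2=30)

first divergence at macro-step: never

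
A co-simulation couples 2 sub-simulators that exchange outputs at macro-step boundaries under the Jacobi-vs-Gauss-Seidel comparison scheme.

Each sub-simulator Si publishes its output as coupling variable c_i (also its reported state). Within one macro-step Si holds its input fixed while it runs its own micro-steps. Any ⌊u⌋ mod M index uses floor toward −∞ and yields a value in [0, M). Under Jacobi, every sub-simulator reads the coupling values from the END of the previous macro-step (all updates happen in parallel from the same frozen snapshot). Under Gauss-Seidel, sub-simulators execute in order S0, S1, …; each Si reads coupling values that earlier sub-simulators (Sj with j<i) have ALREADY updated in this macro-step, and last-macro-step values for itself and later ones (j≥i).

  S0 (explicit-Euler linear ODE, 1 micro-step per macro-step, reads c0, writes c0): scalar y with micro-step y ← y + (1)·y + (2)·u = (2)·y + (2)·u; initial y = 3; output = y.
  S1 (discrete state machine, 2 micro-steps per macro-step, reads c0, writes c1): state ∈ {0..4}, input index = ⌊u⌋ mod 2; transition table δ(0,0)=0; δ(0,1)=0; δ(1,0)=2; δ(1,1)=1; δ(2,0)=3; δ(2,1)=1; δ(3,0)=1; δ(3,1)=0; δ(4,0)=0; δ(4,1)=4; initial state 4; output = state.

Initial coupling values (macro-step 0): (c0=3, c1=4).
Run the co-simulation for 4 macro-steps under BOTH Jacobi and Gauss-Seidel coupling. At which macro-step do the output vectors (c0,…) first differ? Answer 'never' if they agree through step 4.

first divergence at macro-step: 1

[Jacobi] macro 1: S0 reads c0=3 → after 1×micro: 12; S1 reads c0=3 → after 2×micro: 4 ⇒ (c0=12, c1=4)
[Jacobi] macro 2: S0 reads c0=12 → after 1×micro: 48; S1 reads c0=12 → after 2×micro: 0 ⇒ (c0=48, c1=0)
[Jacobi] macro 3: S0 reads c0=48 → after 1×micro: 192; S1 reads c0=48 → after 2×micro: 0 ⇒ (c0=192, c1=0)
[Jacobi] macro 4: S0 reads c0=192 → after 1×micro: 768; S1 reads c0=192 → after 2×micro: 0 ⇒ (c0=768, c1=0)
[Gauss-Seidel] macro 1: S0 reads c0=3 → after 1×micro: 12; S1 reads c0=12 → after 2×micro: 0 ⇒ (c0=12, c1=0)
[Gauss-Seidel] macro 2: S0 reads c0=12 → after 1×micro: 48; S1 reads c0=48 → after 2×micro: 0 ⇒ (c0=48, c1=0)
[Gauss-Seidel] macro 3: S0 reads c0=48 → after 1×micro: 192; S1 reads c0=192 → after 2×micro: 0 ⇒ (c0=192, c1=0)
[Gauss-Seidel] macro 4: S0 reads c0=192 → after 1×micro: 768; S1 reads c0=768 → after 2×micro: 0 ⇒ (c0=768, c1=0)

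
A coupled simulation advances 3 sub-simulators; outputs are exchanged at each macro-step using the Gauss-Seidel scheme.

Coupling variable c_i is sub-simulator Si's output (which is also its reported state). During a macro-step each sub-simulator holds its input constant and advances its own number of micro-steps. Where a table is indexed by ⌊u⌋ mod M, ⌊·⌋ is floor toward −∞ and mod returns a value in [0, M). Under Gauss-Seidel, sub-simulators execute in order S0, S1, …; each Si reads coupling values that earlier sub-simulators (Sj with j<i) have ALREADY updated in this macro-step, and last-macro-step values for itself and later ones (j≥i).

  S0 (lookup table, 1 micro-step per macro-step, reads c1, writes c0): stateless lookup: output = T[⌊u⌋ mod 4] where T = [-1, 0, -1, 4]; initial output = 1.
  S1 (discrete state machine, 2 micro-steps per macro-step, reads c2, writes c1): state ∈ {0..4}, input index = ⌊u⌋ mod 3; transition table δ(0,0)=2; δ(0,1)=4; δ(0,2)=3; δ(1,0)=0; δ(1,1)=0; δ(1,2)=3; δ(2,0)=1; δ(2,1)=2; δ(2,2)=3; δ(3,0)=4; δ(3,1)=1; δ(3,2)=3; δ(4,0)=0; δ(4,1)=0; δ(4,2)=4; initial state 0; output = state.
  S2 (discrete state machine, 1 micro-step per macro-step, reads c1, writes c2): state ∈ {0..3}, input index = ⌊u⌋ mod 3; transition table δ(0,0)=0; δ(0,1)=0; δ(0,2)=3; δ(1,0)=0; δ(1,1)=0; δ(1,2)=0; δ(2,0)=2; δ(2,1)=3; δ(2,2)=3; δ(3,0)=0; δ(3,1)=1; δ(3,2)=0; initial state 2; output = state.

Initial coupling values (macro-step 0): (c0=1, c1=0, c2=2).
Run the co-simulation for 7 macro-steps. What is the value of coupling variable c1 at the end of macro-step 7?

macro 1: S0 reads c1=0 → after 1×micro: -1; S1 reads c2=2 → after 2×micro: 3; S2 reads c1=3 → after 1×micro: 2 ⇒ (c0=-1, c1=3, c2=2)
macro 2: S0 reads c1=3 → after 1×micro: 4; S1 reads c2=2 → after 2×micro: 3; S2 reads c1=3 → after 1×micro: 2 ⇒ (c0=4, c1=3, c2=2)
macro 3: S0 reads c1=3 → after 1×micro: 4; S1 reads c2=2 → after 2×micro: 3; S2 reads c1=3 → after 1×micro: 2 ⇒ (c0=4, c1=3, c2=2)
macro 4: S0 reads c1=3 → after 1×micro: 4; S1 reads c2=2 → after 2×micro: 3; S2 reads c1=3 → after 1×micro: 2 ⇒ (c0=4, c1=3, c2=2)
macro 5: S0 reads c1=3 → after 1×micro: 4; S1 reads c2=2 → after 2×micro: 3; S2 reads c1=3 → after 1×micro: 2 ⇒ (c0=4, c1=3, c2=2)
macro 6: S0 reads c1=3 → after 1×micro: 4; S1 reads c2=2 → after 2×micro: 3; S2 reads c1=3 → after 1×micro: 2 ⇒ (c0=4, c1=3, c2=2)
macro 7: S0 reads c1=3 → after 1×micro: 4; S1 reads c2=2 → after 2×micro: 3; S2 reads c1=3 → after 1×micro: 2 ⇒ (c0=4, c1=3, c2=2)

c1 at macro-step 7 = 3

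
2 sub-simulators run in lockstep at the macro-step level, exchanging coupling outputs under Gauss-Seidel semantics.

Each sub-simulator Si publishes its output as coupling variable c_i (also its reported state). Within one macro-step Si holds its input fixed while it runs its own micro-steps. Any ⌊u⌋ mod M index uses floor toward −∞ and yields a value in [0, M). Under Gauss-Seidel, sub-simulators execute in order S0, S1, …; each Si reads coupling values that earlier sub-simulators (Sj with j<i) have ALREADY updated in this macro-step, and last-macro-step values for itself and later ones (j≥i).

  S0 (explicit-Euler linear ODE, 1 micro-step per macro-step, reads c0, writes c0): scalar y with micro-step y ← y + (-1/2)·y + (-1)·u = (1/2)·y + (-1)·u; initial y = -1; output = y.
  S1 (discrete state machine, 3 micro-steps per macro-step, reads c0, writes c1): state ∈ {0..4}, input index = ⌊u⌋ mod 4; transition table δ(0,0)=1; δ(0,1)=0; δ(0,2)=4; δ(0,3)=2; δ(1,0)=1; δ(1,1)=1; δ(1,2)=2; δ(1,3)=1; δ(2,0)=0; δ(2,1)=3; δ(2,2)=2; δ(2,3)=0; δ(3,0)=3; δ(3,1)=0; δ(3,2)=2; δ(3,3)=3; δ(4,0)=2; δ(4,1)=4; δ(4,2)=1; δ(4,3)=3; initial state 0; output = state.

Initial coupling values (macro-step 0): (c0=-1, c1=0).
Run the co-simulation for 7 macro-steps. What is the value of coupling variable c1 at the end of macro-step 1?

c1 at macro-step 1 = 1

macro 1: S0 reads c0=-1 → after 1×micro: 1/2; S1 reads c0=1/2 → after 3×micro: 1 ⇒ (c0=1/2, c1=1)
macro 2: S0 reads c0=1/2 → after 1×micro: -1/4; S1 reads c0=-1/4 → after 3×micro: 1 ⇒ (c0=-1/4, c1=1)
macro 3: S0 reads c0=-1/4 → after 1×micro: 1/8; S1 reads c0=1/8 → after 3×micro: 1 ⇒ (c0=1/8, c1=1)
macro 4: S0 reads c0=1/8 → after 1×micro: -1/16; S1 reads c0=-1/16 → after 3×micro: 1 ⇒ (c0=-1/16, c1=1)
macro 5: S0 reads c0=-1/16 → after 1×micro: 1/32; S1 reads c0=1/32 → after 3×micro: 1 ⇒ (c0=1/32, c1=1)
macro 6: S0 reads c0=1/32 → after 1×micro: -1/64; S1 reads c0=-1/64 → after 3×micro: 1 ⇒ (c0=-1/64, c1=1)
macro 7: S0 reads c0=-1/64 → after 1×micro: 1/128; S1 reads c0=1/128 → after 3×micro: 1 ⇒ (c0=1/128, c1=1)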